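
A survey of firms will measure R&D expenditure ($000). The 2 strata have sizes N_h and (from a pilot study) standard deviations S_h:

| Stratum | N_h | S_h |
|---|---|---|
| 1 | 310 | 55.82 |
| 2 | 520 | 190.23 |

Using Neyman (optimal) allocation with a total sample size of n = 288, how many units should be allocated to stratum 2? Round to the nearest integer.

245

Neyman allocation: n_h = n · N_h S_h / Σ N_i S_i, with n = 288.
  stratum 1: N_h·S_h = 310·55.82 = 17304.20
  stratum 2: N_h·S_h = 520·190.23 = 98919.60
Σ N_h S_h = 116223.80
n for stratum 2 = 288·98919.60/116223.80 = 245.121 → 245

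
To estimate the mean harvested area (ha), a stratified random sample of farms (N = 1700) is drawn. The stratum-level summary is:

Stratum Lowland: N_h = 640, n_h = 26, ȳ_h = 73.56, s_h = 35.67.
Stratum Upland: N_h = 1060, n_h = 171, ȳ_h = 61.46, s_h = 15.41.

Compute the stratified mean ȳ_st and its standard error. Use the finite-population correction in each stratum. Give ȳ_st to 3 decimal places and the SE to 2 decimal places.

ȳ_st = Σ W_h ȳ_h = (640·73.56 + 1060·61.46)/1700 = 66.01529
V̂(ȳ_st) = Σ W_h² (1 − n_h/N_h) s_h²/n_h, with W_h = N_h/N and N = 1700:
  stratum Lowland: (640/1700)²·(1 − 26/640)·35.67²/26 = 6.65401
  stratum Upland: (1060/1700)²·(1 − 171/1060)·15.41²/171 = 0.452813
V̂(ȳ_st) = 7.10682
SE(ȳ_st) = √7.10682 = 2.66586

ȳ_st ≈ 66.015, SE ≈ 2.67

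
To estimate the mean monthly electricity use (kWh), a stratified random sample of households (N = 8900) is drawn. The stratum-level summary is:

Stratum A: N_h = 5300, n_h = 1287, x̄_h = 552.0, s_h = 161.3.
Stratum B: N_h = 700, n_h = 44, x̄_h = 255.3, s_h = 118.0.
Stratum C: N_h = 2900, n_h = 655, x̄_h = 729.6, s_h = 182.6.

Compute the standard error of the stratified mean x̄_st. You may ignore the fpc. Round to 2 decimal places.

SE(x̄_st) ≈ 3.81

V̂(x̄_st) = Σ W_h² s_h²/n_h, with W_h = N_h/N and N = 8900:
  stratum A: (5300/8900)²·161.3²/1287 = 7.16906
  stratum B: (700/8900)²·118.0²/44 = 1.95762
  stratum C: (2900/8900)²·182.6²/655 = 5.40476
V̂(x̄_st) = 14.5314
SE(x̄_st) = √14.5314 = 3.81201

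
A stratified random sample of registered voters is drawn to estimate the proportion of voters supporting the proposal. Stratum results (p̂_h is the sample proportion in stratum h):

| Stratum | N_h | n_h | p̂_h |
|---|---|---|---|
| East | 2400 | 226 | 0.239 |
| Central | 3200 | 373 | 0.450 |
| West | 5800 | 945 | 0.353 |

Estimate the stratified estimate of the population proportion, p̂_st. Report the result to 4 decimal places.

N = 11400; stratum weights W_h = N_h/N.
p̂_st = Σ W_h p̂_h = (2400·0.239 + 3200·0.450 + 5800·0.353)/11400 = 0.35623

p̂_st ≈ 0.3562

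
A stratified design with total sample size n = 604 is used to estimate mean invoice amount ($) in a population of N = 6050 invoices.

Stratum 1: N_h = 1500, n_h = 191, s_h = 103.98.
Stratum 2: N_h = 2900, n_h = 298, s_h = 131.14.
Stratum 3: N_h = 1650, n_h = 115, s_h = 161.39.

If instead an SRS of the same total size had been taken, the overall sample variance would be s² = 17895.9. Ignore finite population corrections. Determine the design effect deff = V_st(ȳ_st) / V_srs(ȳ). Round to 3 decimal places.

deff ≈ 1.134

V̂(ȳ_st) = Σ W_h² s_h²/n_h, with W_h = N_h/N and N = 6050:
  stratum 1: (1500/6050)²·103.98²/191 = 3.47967
  stratum 2: (2900/6050)²·131.14²/298 = 13.2599
  stratum 3: (1650/6050)²·161.39²/115 = 16.8466
V_st = 33.5862
V_srs = s²/n = 17895.9/604 = 29.629
deff = V_st / V_srs = 33.5862/29.629 = 1.1336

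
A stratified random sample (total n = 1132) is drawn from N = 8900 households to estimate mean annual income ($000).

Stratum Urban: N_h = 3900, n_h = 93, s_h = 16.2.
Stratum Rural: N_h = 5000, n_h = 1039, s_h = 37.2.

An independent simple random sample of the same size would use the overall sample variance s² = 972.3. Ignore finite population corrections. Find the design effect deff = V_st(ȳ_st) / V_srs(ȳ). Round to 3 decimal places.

deff ≈ 1.120

V̂(ȳ_st) = Σ W_h² s_h²/n_h, with W_h = N_h/N and N = 8900:
  stratum Urban: (3900/8900)²·16.2²/93 = 0.541871
  stratum Rural: (5000/8900)²·37.2²/1039 = 0.420369
V_st = 0.96224
V_srs = s²/n = 972.3/1132 = 0.858922
deff = V_st / V_srs = 0.96224/0.858922 = 1.1203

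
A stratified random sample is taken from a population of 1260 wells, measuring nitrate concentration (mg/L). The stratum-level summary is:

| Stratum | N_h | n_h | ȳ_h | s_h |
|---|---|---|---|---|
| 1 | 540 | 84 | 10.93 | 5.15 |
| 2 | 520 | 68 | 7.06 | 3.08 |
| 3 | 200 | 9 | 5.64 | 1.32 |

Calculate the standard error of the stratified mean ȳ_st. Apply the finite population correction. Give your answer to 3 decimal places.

V̂(ȳ_st) = Σ W_h² (1 − n_h/N_h) s_h²/n_h, with W_h = N_h/N and N = 1260:
  stratum 1: (540/1260)²·(1 − 84/540)·5.15²/84 = 0.0489725
  stratum 2: (520/1260)²·(1 − 68/520)·3.08²/68 = 0.0206535
  stratum 3: (200/1260)²·(1 − 9/200)·1.32²/9 = 0.0046583
V̂(ȳ_st) = 0.0742843
SE(ȳ_st) = √0.0742843 = 0.272552

SE(ȳ_st) ≈ 0.273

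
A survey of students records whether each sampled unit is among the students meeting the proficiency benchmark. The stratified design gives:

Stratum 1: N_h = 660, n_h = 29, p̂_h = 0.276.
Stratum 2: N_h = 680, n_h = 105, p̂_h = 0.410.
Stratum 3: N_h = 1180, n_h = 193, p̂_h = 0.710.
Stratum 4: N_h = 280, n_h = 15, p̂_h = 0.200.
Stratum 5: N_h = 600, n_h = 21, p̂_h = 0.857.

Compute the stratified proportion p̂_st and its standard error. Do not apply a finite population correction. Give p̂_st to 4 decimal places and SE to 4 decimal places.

N = 3400; stratum weights W_h = N_h/N.
p̂_st = Σ W_h p̂_h = (660·0.276 + 680·0.410 + 1180·0.710 + 280·0.200 + 600·0.857)/3400 = 0.54969
V̂(p̂_st) = Σ W_h² p̂_h(1−p̂_h)/(n_h−1):
  stratum 1: (660/3400)²·0.276·0.724/28 = 0.000268918
  stratum 2: (680/3400)²·0.410·0.590/104 = 9.30385e-05
  stratum 3: (1180/3400)²·0.710·0.290/192 = 0.00012917
  stratum 4: (280/3400)²·0.200·0.800/14 = 7.75087e-05
  stratum 5: (600/3400)²·0.857·0.143/20 = 0.000190823
V̂(p̂_st) = 0.000759458; SE = √V̂ = 0.0275583

p̂_st ≈ 0.5497, SE ≈ 0.0276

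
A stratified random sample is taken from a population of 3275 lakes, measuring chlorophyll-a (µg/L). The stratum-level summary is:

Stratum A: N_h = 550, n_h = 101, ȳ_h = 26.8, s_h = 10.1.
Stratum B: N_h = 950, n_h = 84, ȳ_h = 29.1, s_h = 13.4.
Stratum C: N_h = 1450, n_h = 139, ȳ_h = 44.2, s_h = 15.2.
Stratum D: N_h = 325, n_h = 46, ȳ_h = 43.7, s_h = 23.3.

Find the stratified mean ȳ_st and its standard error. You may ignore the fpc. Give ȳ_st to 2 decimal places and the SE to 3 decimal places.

ȳ_st ≈ 36.85, SE ≈ 0.806

ȳ_st = Σ W_h ȳ_h = (550·26.8 + 950·29.1 + 1450·44.2 + 325·43.7)/3275 = 36.84809
V̂(ȳ_st) = Σ W_h² s_h²/n_h, with W_h = N_h/N and N = 3275:
  stratum A: (550/3275)²·10.1²/101 = 0.0284855
  stratum B: (950/3275)²·13.4²/84 = 0.179868
  stratum C: (1450/3275)²·15.2²/139 = 0.325826
  stratum D: (325/3275)²·23.3²/46 = 0.116225
V̂(ȳ_st) = 0.650405
SE(ȳ_st) = √0.650405 = 0.806477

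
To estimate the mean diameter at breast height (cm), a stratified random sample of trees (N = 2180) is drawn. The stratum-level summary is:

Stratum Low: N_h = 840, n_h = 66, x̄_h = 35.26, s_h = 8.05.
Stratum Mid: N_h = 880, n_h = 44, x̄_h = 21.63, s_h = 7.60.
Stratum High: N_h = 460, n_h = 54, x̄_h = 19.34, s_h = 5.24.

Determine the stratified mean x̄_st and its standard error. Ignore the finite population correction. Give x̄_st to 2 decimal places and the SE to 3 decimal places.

x̄_st = Σ W_h x̄_h = (840·35.26 + 880·21.63 + 460·19.34)/2180 = 26.39872
V̂(x̄_st) = Σ W_h² s_h²/n_h, with W_h = N_h/N and N = 2180:
  stratum Low: (840/2180)²·8.05²/66 = 0.145778
  stratum Mid: (880/2180)²·7.60²/44 = 0.213908
  stratum High: (460/2180)²·5.24²/54 = 0.0226397
V̂(x̄_st) = 0.382326
SE(x̄_st) = √0.382326 = 0.618325

x̄_st ≈ 26.40, SE ≈ 0.618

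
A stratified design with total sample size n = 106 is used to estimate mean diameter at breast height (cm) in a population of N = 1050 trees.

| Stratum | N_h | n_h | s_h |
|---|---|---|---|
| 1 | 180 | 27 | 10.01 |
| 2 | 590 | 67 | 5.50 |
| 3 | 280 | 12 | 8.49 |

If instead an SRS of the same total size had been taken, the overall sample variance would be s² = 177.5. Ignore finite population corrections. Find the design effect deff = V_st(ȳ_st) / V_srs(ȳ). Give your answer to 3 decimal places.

V̂(ȳ_st) = Σ W_h² s_h²/n_h, with W_h = N_h/N and N = 1050:
  stratum 1: (180/1050)²·10.01²/27 = 0.109061
  stratum 2: (590/1050)²·5.50²/67 = 0.142553
  stratum 3: (280/1050)²·8.49²/12 = 0.427141
V_st = 0.678756
V_srs = s²/n = 177.5/106 = 1.67453
deff = V_st / V_srs = 0.678756/1.67453 = 0.4053

deff ≈ 0.405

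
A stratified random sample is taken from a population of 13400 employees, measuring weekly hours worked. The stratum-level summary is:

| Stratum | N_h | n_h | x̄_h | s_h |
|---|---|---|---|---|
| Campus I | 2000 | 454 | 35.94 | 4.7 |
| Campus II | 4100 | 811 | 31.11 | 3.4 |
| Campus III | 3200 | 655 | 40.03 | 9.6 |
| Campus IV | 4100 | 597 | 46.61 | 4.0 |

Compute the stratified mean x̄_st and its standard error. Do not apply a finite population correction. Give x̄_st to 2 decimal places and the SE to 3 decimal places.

x̄_st = Σ W_h x̄_h = (2000·35.94 + 4100·31.11 + 3200·40.03 + 4100·46.61)/13400 = 38.70358
V̂(x̄_st) = Σ W_h² s_h²/n_h, with W_h = N_h/N and N = 13400:
  stratum Campus I: (2000/13400)²·4.7²/454 = 0.0010839
  stratum Campus II: (4100/13400)²·3.4²/811 = 0.00133443
  stratum Campus III: (3200/13400)²·9.6²/655 = 0.00802401
  stratum Campus IV: (4100/13400)²·4.0²/597 = 0.00250902
V̂(x̄_st) = 0.0129514
SE(x̄_st) = √0.0129514 = 0.113804

x̄_st ≈ 38.70, SE ≈ 0.114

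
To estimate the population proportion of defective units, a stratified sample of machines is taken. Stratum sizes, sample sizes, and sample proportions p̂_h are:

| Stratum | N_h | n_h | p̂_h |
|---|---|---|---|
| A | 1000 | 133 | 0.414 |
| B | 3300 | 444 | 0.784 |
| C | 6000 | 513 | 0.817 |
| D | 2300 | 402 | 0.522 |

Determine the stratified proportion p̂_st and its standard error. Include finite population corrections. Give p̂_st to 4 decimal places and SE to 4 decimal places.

p̂_st ≈ 0.7225, SE ≈ 0.0105

N = 12600; stratum weights W_h = N_h/N.
p̂_st = Σ W_h p̂_h = (1000·0.414 + 3300·0.784 + 6000·0.817 + 2300·0.522)/12600 = 0.72252
V̂(p̂_st) = Σ W_h² (1 − n_h/N_h) p̂_h(1−p̂_h)/(n_h−1):
  stratum A: (1000/12600)²·(1 − 133/1000)·0.414·0.586/132 = 1.0037e-05
  stratum B: (3300/12600)²·(1 − 444/3300)·0.784·0.216/443 = 2.26933e-05
  stratum C: (6000/12600)²·(1 − 513/6000)·0.817·0.183/512 = 6.05548e-05
  stratum D: (2300/12600)²·(1 − 402/2300)·0.522·0.478/401 = 1.71095e-05
V̂(p̂_st) = 0.000110394; SE = √V̂ = 0.0105069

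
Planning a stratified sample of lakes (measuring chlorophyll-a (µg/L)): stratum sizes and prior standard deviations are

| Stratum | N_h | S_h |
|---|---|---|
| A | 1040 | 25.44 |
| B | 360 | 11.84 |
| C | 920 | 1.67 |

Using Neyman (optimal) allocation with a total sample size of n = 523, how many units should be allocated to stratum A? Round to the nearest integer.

Neyman allocation: n_h = n · N_h S_h / Σ N_i S_i, with n = 523.
  stratum A: N_h·S_h = 1040·25.44 = 26457.60
  stratum B: N_h·S_h = 360·11.84 = 4262.40
  stratum C: N_h·S_h = 920·1.67 = 1536.40
Σ N_h S_h = 32256.40
n for stratum A = 523·26457.60/32256.40 = 428.979 → 429

429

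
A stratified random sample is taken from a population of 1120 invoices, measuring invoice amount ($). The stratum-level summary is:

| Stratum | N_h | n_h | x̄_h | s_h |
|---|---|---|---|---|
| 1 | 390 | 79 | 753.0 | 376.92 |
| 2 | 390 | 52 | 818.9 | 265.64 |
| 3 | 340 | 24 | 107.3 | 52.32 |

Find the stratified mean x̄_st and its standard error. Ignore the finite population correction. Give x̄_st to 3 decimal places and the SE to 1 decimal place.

x̄_st ≈ 579.931, SE ≈ 19.8

x̄_st = Σ W_h x̄_h = (390·753.0 + 390·818.9 + 340·107.3)/1120 = 579.93125
V̂(x̄_st) = Σ W_h² s_h²/n_h, with W_h = N_h/N and N = 1120:
  stratum 1: (390/1120)²·376.92²/79 = 218.054
  stratum 2: (390/1120)²·265.64²/52 = 164.542
  stratum 3: (340/1120)²·52.32²/24 = 10.511
V̂(x̄_st) = 393.107
SE(x̄_st) = √393.107 = 19.8269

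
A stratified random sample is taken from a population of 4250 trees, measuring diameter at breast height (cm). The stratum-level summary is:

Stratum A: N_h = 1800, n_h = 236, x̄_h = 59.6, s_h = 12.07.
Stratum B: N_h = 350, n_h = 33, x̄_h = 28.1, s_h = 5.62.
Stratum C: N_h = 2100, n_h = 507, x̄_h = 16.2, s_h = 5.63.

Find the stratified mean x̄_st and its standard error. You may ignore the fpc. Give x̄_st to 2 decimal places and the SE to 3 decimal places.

x̄_st = Σ W_h x̄_h = (1800·59.6 + 350·28.1 + 2100·16.2)/4250 = 35.56118
V̂(x̄_st) = Σ W_h² s_h²/n_h, with W_h = N_h/N and N = 4250:
  stratum A: (1800/4250)²·12.07²/236 = 0.110731
  stratum B: (350/4250)²·5.62²/33 = 0.00649108
  stratum C: (2100/4250)²·5.63²/507 = 0.015264
V̂(x̄_st) = 0.132486
SE(x̄_st) = √0.132486 = 0.363987

x̄_st ≈ 35.56, SE ≈ 0.364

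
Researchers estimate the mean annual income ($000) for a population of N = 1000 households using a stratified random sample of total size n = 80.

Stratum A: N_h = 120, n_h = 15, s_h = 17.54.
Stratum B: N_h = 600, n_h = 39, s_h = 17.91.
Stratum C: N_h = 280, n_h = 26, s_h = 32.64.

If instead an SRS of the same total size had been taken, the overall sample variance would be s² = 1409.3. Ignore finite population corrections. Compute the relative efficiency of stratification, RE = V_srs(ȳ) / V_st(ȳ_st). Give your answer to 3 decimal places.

V̂(ȳ_st) = Σ W_h² s_h²/n_h, with W_h = N_h/N and N = 1000:
  stratum A: (120/1000)²·17.54²/15 = 0.295346
  stratum B: (600/1000)²·17.91²/39 = 2.96094
  stratum C: (280/1000)²·32.64²/26 = 3.2125
V_st = 6.46878
V_srs = s²/n = 1409.3/80 = 17.6163
Relative efficiency = V_srs / V_st = 17.6163/6.46878 = 2.7233

RE ≈ 2.723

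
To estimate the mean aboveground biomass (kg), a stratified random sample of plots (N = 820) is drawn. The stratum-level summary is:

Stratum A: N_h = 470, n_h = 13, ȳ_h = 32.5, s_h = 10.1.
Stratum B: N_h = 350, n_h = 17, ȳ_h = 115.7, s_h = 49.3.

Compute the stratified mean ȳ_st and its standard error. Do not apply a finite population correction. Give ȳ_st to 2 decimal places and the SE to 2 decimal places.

ȳ_st = Σ W_h ȳ_h = (470·32.5 + 350·115.7)/820 = 68.01220
V̂(ȳ_st) = Σ W_h² s_h²/n_h, with W_h = N_h/N and N = 820:
  stratum A: (470/820)²·10.1²/13 = 2.57791
  stratum B: (350/820)²·49.3²/17 = 26.0467
V̂(ȳ_st) = 28.6246
SE(ȳ_st) = √28.6246 = 5.3502

ȳ_st ≈ 68.01, SE ≈ 5.35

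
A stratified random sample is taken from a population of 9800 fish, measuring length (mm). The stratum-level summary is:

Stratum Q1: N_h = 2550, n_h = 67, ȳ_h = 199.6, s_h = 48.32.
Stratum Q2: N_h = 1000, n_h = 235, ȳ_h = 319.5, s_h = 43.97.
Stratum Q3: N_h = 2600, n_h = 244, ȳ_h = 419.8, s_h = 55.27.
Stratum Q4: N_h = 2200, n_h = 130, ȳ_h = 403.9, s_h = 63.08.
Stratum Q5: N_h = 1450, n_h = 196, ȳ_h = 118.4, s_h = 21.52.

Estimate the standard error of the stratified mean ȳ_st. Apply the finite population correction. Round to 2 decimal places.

V̂(ȳ_st) = Σ W_h² (1 − n_h/N_h) s_h²/n_h, with W_h = N_h/N and N = 9800:
  stratum Q1: (2550/9800)²·(1 − 67/2550)·48.32²/67 = 2.29744
  stratum Q2: (1000/9800)²·(1 − 235/1000)·43.97²/235 = 0.0655321
  stratum Q3: (2600/9800)²·(1 − 244/2600)·55.27²/244 = 0.79852
  stratum Q4: (2200/9800)²·(1 − 130/2200)·63.08²/130 = 1.45138
  stratum Q5: (1450/9800)²·(1 − 196/1450)·21.52²/196 = 0.0447344
V̂(ȳ_st) = 4.6576
SE(ȳ_st) = √4.6576 = 2.15815

SE(ȳ_st) ≈ 2.16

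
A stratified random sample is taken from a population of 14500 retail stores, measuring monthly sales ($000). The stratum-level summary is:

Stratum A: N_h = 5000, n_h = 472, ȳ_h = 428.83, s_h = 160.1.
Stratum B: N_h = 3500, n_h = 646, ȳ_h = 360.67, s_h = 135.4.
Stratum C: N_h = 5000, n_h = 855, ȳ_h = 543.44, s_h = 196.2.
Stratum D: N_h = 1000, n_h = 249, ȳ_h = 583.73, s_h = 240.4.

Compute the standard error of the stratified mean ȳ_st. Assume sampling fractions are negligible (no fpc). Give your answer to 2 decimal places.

SE(ȳ_st) ≈ 3.82

V̂(ȳ_st) = Σ W_h² s_h²/n_h, with W_h = N_h/N and N = 14500:
  stratum A: (5000/14500)²·160.1²/472 = 6.45721
  stratum B: (3500/14500)²·135.4²/646 = 1.6535
  stratum C: (5000/14500)²·196.2²/855 = 5.35348
  stratum D: (1000/14500)²·240.4²/249 = 1.10391
V̂(ȳ_st) = 14.5681
SE(ȳ_st) = √14.5681 = 3.81682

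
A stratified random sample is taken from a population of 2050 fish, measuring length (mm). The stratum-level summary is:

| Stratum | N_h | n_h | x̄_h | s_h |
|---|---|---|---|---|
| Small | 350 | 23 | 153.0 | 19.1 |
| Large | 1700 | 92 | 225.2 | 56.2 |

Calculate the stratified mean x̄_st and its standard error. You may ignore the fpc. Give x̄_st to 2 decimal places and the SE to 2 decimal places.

x̄_st = Σ W_h x̄_h = (350·153.0 + 1700·225.2)/2050 = 212.87317
V̂(x̄_st) = Σ W_h² s_h²/n_h, with W_h = N_h/N and N = 2050:
  stratum Small: (350/2050)²·19.1²/23 = 0.462346
  stratum Large: (1700/2050)²·56.2²/92 = 23.6089
V̂(x̄_st) = 24.0712
SE(x̄_st) = √24.0712 = 4.90624

x̄_st ≈ 212.87, SE ≈ 4.91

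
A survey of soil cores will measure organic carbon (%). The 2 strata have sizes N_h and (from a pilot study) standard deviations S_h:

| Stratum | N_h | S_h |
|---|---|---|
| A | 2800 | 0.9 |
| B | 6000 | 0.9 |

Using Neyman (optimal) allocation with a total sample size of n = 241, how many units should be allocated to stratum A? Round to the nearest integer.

Neyman allocation: n_h = n · N_h S_h / Σ N_i S_i, with n = 241.
  stratum A: N_h·S_h = 2800·0.9 = 2520.00
  stratum B: N_h·S_h = 6000·0.9 = 5400.00
Σ N_h S_h = 7920.00
n for stratum A = 241·2520.00/7920.00 = 76.682 → 77

77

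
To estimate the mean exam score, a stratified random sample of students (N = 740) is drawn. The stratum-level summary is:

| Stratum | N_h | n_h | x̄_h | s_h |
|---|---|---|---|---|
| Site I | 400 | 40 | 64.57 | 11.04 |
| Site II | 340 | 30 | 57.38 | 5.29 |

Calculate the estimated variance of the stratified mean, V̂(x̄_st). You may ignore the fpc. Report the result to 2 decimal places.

V̂(x̄_st) ≈ 1.09

V̂(x̄_st) = Σ W_h² s_h²/n_h, with W_h = N_h/N and N = 740:
  stratum Site I: (400/740)²·11.04²/40 = 0.890297
  stratum Site II: (340/740)²·5.29²/30 = 0.196918
V̂(x̄_st) = 1.08721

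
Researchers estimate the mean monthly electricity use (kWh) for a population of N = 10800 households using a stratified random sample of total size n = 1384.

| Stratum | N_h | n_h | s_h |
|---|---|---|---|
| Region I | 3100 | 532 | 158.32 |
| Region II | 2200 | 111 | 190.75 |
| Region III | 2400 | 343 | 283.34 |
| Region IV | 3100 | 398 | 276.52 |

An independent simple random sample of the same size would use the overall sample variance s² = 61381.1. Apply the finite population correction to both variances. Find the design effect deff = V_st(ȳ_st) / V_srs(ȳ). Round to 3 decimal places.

deff ≈ 1.030

V̂(ȳ_st) = Σ W_h² (1 − n_h/N_h) s_h²/n_h, with W_h = N_h/N and N = 10800:
  stratum Region I: (3100/10800)²·(1 − 532/3100)·158.32²/532 = 3.21565
  stratum Region II: (2200/10800)²·(1 − 111/2200)·190.75²/111 = 12.9158
  stratum Region III: (2400/10800)²·(1 − 343/2400)·283.34²/343 = 9.90649
  stratum Region IV: (3100/10800)²·(1 − 398/3100)·276.52²/398 = 13.7965
V_st = 39.8344
V_srs = (1 − 1384/10800)·61381.1/1384 = 38.6671
deff = V_st / V_srs = 39.8344/38.6671 = 1.0302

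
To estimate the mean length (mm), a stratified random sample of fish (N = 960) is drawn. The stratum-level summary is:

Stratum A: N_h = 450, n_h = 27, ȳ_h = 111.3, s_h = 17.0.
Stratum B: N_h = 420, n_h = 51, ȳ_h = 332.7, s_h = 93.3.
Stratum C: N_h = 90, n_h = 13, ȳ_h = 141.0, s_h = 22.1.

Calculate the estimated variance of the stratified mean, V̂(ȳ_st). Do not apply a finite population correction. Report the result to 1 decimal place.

V̂(ȳ_st) ≈ 35.4

V̂(ȳ_st) = Σ W_h² s_h²/n_h, with W_h = N_h/N and N = 960:
  stratum A: (450/960)²·17.0²/27 = 2.35189
  stratum B: (420/960)²·93.3²/51 = 32.67
  stratum C: (90/960)²·22.1²/13 = 0.330205
V̂(ȳ_st) = 35.3521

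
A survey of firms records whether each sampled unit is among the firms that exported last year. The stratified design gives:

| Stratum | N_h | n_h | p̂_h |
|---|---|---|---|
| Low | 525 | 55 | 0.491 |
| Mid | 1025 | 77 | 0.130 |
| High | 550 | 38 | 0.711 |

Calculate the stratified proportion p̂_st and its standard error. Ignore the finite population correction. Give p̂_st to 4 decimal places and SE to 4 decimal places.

p̂_st ≈ 0.3724, SE ≈ 0.0320

N = 2100; stratum weights W_h = N_h/N.
p̂_st = Σ W_h p̂_h = (525·0.491 + 1025·0.130 + 550·0.711)/2100 = 0.37242
V̂(p̂_st) = Σ W_h² p̂_h(1−p̂_h)/(n_h−1):
  stratum Low: (525/2100)²·0.491·0.509/54 = 0.000289258
  stratum Mid: (1025/2100)²·0.130·0.870/76 = 0.000354534
  stratum High: (550/2100)²·0.711·0.289/37 = 0.000380936
V̂(p̂_st) = 0.00102473; SE = √V̂ = 0.0320114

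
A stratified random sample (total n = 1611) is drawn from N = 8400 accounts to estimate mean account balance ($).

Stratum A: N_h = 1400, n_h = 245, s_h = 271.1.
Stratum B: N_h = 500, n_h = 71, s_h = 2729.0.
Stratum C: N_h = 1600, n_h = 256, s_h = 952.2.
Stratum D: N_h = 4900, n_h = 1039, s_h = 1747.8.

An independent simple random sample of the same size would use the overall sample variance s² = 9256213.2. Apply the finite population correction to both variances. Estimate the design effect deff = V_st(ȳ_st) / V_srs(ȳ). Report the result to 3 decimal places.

V̂(ȳ_st) = Σ W_h² (1 − n_h/N_h) s_h²/n_h, with W_h = N_h/N and N = 8400:
  stratum A: (1400/8400)²·(1 − 245/1400)·271.1²/245 = 6.87455
  stratum B: (500/8400)²·(1 − 71/500)·2729.0²/71 = 318.873
  stratum C: (1600/8400)²·(1 − 256/1600)·952.2²/256 = 107.939
  stratum D: (4900/8400)²·(1 − 1039/4900)·1747.8²/1039 = 788.325
V_st = 1222.01
V_srs = (1 − 1611/8400)·9256213.2/1611 = 4643.7
deff = V_st / V_srs = 1222.01/4643.7 = 0.2632

deff ≈ 0.263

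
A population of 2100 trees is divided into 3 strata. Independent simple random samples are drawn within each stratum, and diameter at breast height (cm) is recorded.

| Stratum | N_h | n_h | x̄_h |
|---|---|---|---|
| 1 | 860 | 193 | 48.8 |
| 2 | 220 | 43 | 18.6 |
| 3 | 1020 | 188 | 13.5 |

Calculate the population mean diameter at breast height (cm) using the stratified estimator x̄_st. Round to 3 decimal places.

N = Σ N_h = 2100. Stratum weights W_h = N_h/N.
x̄_st = (860·48.8 + 220·18.6 + 1020·13.5) / 2100 = 28.49048

x̄_st ≈ 28.490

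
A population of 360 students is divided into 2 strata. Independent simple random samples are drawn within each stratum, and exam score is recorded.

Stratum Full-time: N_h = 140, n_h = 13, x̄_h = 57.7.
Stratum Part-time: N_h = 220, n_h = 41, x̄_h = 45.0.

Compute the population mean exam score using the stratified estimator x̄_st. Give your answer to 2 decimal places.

N = Σ N_h = 360. Stratum weights W_h = N_h/N.
x̄_st = (140·57.7 + 220·45.0) / 360 = 49.9389

x̄_st ≈ 49.94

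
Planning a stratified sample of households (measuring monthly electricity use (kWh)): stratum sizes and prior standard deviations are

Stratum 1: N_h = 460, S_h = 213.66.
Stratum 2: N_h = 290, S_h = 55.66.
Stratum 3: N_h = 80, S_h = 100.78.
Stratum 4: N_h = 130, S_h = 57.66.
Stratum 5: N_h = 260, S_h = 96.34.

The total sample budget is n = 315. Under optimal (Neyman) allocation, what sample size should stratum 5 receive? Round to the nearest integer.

51

Neyman allocation: n_h = n · N_h S_h / Σ N_i S_i, with n = 315.
  stratum 1: N_h·S_h = 460·213.66 = 98283.60
  stratum 2: N_h·S_h = 290·55.66 = 16141.40
  stratum 3: N_h·S_h = 80·100.78 = 8062.40
  stratum 4: N_h·S_h = 130·57.66 = 7495.80
  stratum 5: N_h·S_h = 260·96.34 = 25048.40
Σ N_h S_h = 155031.60
n for stratum 5 = 315·25048.40/155031.60 = 50.894 → 51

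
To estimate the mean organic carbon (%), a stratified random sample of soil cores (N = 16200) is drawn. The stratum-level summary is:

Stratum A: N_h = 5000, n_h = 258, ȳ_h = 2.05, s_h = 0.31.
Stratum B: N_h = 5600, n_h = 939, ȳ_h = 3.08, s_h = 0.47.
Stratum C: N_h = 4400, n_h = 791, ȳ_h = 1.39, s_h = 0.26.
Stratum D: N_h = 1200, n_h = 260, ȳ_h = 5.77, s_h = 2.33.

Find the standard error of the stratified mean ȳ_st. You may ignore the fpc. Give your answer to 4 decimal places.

V̂(ȳ_st) = Σ W_h² s_h²/n_h, with W_h = N_h/N and N = 16200:
  stratum A: (5000/16200)²·0.31²/258 = 3.54825e-05
  stratum B: (5600/16200)²·0.47²/939 = 2.8111e-05
  stratum C: (4400/16200)²·0.26²/791 = 6.30443e-06
  stratum D: (1200/16200)²·2.33²/260 = 0.00011457
V̂(ȳ_st) = 0.000184468
SE(ȳ_st) = √0.000184468 = 0.0135819

SE(ȳ_st) ≈ 0.0136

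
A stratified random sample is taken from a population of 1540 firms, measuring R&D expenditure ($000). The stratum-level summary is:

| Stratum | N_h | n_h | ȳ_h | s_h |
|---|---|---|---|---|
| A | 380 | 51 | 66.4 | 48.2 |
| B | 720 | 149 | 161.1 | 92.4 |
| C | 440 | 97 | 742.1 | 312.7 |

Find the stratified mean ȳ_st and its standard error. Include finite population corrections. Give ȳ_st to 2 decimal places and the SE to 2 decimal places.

ȳ_st ≈ 303.73, SE ≈ 8.75

ȳ_st = Σ W_h ȳ_h = (380·66.4 + 720·161.1 + 440·742.1)/1540 = 303.73247
V̂(ȳ_st) = Σ W_h² (1 − n_h/N_h) s_h²/n_h, with W_h = N_h/N and N = 1540:
  stratum A: (380/1540)²·(1 − 51/380)·48.2²/51 = 2.40139
  stratum B: (720/1540)²·(1 − 149/720)·92.4²/149 = 9.9331
  stratum C: (440/1540)²·(1 − 97/440)·312.7²/97 = 64.1489
V̂(ȳ_st) = 76.4834
SE(ȳ_st) = √76.4834 = 8.74548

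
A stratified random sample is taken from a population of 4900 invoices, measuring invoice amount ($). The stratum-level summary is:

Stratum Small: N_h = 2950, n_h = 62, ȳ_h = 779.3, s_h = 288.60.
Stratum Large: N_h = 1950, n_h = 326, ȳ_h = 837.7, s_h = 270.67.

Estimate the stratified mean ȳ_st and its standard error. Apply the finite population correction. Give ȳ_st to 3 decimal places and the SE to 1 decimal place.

ȳ_st = Σ W_h ȳ_h = (2950·779.3 + 1950·837.7)/4900 = 802.54082
V̂(ȳ_st) = Σ W_h² (1 − n_h/N_h) s_h²/n_h, with W_h = N_h/N and N = 4900:
  stratum Small: (2950/4900)²·(1 − 62/2950)·288.60²/62 = 476.681
  stratum Large: (1950/4900)²·(1 − 326/1950)·270.67²/326 = 29.6409
V̂(ȳ_st) = 506.322
SE(ȳ_st) = √506.322 = 22.5016

ȳ_st ≈ 802.541, SE ≈ 22.5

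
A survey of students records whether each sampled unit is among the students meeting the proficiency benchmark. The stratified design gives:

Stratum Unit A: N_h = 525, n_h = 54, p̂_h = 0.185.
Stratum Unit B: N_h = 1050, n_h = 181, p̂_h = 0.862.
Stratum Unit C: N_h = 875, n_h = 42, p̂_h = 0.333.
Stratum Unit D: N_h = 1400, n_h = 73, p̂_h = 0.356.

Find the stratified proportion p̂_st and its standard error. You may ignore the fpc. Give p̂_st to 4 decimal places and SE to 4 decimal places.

p̂_st ≈ 0.4655, SE ≈ 0.0283

N = 3850; stratum weights W_h = N_h/N.
p̂_st = Σ W_h p̂_h = (525·0.185 + 1050·0.862 + 875·0.333 + 1400·0.356)/3850 = 0.46545
V̂(p̂_st) = Σ W_h² p̂_h(1−p̂_h)/(n_h−1):
  stratum Unit A: (525/3850)²·0.185·0.815/53 = 5.28994e-05
  stratum Unit B: (1050/3850)²·0.862·0.138/180 = 4.91554e-05
  stratum Unit C: (875/3850)²·0.333·0.667/41 = 0.000279821
  stratum Unit D: (1400/3850)²·0.356·0.644/72 = 0.000421054
V̂(p̂_st) = 0.00080293; SE = √V̂ = 0.028336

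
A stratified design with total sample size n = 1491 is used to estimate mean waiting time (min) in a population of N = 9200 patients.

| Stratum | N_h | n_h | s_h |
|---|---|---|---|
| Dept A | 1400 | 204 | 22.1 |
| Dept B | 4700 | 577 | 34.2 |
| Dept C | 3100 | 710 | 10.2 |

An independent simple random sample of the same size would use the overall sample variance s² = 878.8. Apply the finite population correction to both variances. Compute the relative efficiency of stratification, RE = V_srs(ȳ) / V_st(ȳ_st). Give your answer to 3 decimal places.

RE ≈ 0.942

V̂(ȳ_st) = Σ W_h² (1 − n_h/N_h) s_h²/n_h, with W_h = N_h/N and N = 9200:
  stratum Dept A: (1400/9200)²·(1 − 204/1400)·22.1²/204 = 0.0473629
  stratum Dept B: (4700/9200)²·(1 − 577/4700)·34.2²/577 = 0.4641
  stratum Dept C: (3100/9200)²·(1 − 710/3100)·10.2²/710 = 0.012827
V_st = 0.52429
V_srs = (1 − 1491/9200)·878.8/1491 = 0.493881
Relative efficiency = V_srs / V_st = 0.493881/0.52429 = 0.9420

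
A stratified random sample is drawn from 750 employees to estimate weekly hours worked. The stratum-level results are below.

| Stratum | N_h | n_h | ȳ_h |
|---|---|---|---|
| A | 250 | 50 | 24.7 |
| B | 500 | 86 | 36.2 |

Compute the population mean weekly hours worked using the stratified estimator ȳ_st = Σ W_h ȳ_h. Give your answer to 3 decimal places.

N = Σ N_h = 750. Stratum weights W_h = N_h/N.
ȳ_st = (250·24.7 + 500·36.2) / 750 = 32.36667

ȳ_st ≈ 32.367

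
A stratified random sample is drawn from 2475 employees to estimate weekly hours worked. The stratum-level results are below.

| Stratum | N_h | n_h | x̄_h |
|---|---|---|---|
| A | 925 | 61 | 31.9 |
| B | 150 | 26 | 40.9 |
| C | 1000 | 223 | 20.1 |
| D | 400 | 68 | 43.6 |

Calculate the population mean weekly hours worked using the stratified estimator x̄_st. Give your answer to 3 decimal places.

x̄_st ≈ 29.569

N = Σ N_h = 2475. Stratum weights W_h = N_h/N.
x̄_st = (925·31.9 + 150·40.9 + 1000·20.1 + 400·43.6) / 2475 = 29.56869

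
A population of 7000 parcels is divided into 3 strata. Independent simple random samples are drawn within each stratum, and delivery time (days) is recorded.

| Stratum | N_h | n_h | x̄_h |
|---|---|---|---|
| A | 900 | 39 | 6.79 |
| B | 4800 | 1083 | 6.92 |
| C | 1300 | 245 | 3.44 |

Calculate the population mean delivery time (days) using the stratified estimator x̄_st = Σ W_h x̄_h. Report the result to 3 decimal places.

N = Σ N_h = 7000. Stratum weights W_h = N_h/N.
x̄_st = (900·6.79 + 4800·6.92 + 1300·3.44) / 7000 = 6.25700

x̄_st ≈ 6.257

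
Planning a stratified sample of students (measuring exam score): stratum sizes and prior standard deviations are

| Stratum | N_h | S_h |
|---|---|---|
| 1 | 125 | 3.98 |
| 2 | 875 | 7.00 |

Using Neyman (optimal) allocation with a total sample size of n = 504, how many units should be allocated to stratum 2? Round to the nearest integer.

466

Neyman allocation: n_h = n · N_h S_h / Σ N_i S_i, with n = 504.
  stratum 1: N_h·S_h = 125·3.98 = 497.50
  stratum 2: N_h·S_h = 875·7.00 = 6125.00
Σ N_h S_h = 6622.50
n for stratum 2 = 504·6125.00/6622.50 = 466.138 → 466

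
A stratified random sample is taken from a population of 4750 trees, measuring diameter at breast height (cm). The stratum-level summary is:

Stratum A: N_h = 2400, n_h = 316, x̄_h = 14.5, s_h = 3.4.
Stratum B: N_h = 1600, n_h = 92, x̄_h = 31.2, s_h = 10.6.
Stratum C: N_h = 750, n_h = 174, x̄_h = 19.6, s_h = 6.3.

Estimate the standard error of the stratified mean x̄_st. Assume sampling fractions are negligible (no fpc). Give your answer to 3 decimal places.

SE(x̄_st) ≈ 0.392

V̂(x̄_st) = Σ W_h² s_h²/n_h, with W_h = N_h/N and N = 4750:
  stratum A: (2400/4750)²·3.4²/316 = 0.00933912
  stratum B: (1600/4750)²·10.6²/92 = 0.138572
  stratum C: (750/4750)²·6.3²/174 = 0.00568679
V̂(x̄_st) = 0.153598
SE(x̄_st) = √0.153598 = 0.391916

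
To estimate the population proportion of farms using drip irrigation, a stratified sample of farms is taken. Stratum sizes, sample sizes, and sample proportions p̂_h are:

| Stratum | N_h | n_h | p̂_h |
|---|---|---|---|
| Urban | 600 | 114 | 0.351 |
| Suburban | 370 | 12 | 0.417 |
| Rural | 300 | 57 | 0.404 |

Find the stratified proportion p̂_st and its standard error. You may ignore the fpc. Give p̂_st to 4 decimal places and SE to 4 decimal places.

p̂_st ≈ 0.3827, SE ≈ 0.0507

N = 1270; stratum weights W_h = N_h/N.
p̂_st = Σ W_h p̂_h = (600·0.351 + 370·0.417 + 300·0.404)/1270 = 0.38275
V̂(p̂_st) = Σ W_h² p̂_h(1−p̂_h)/(n_h−1):
  stratum Urban: (600/1270)²·0.351·0.649/113 = 0.000449954
  stratum Suburban: (370/1270)²·0.417·0.583/11 = 0.00187589
  stratum Rural: (300/1270)²·0.404·0.596/56 = 0.000239925
V̂(p̂_st) = 0.00256577; SE = √V̂ = 0.0506534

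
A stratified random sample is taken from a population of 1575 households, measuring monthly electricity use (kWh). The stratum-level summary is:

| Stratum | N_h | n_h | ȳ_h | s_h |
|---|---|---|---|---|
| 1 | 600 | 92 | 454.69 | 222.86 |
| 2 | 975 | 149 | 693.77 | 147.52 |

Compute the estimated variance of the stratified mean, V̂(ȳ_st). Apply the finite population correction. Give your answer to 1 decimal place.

V̂(ȳ_st) = Σ W_h² (1 − n_h/N_h) s_h²/n_h, with W_h = N_h/N and N = 1575:
  stratum 1: (600/1575)²·(1 − 92/600)·222.86²/92 = 66.3331
  stratum 2: (975/1575)²·(1 − 149/975)·147.52²/149 = 47.4175
V̂(ȳ_st) = 113.751

V̂(ȳ_st) ≈ 113.8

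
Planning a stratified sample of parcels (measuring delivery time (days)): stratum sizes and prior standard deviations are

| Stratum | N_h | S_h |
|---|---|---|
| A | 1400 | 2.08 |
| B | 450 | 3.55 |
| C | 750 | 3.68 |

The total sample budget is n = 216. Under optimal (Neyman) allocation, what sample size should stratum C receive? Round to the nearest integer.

Neyman allocation: n_h = n · N_h S_h / Σ N_i S_i, with n = 216.
  stratum A: N_h·S_h = 1400·2.08 = 2912.00
  stratum B: N_h·S_h = 450·3.55 = 1597.50
  stratum C: N_h·S_h = 750·3.68 = 2760.00
Σ N_h S_h = 7269.50
n for stratum C = 216·2760.00/7269.50 = 82.008 → 82

82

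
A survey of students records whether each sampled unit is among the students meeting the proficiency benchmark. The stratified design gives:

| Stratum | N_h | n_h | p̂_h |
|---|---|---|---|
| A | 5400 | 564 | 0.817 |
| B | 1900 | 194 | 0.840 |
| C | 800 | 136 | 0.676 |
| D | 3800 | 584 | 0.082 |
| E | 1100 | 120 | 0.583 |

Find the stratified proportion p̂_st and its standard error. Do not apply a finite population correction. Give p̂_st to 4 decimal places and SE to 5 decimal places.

N = 13000; stratum weights W_h = N_h/N.
p̂_st = Σ W_h p̂_h = (5400·0.817 + 1900·0.840 + 800·0.676 + 3800·0.082 + 1100·0.583)/13000 = 0.57704
V̂(p̂_st) = Σ W_h² p̂_h(1−p̂_h)/(n_h−1):
  stratum A: (5400/13000)²·0.817·0.183/563 = 4.58211e-05
  stratum B: (1900/13000)²·0.840·0.160/193 = 1.48752e-05
  stratum C: (800/13000)²·0.676·0.324/135 = 6.144e-06
  stratum D: (3800/13000)²·0.082·0.918/583 = 1.10324e-05
  stratum E: (1100/13000)²·0.583·0.417/119 = 1.4627e-05
V̂(p̂_st) = 9.24997e-05; SE = √V̂ = 0.00961768

p̂_st ≈ 0.5770, SE ≈ 0.00962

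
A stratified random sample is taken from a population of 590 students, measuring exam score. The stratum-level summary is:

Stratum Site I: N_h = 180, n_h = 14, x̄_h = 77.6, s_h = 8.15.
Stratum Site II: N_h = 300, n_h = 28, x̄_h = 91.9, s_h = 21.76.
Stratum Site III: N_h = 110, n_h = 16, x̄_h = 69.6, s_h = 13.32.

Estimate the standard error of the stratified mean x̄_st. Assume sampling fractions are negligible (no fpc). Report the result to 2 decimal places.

SE(x̄_st) ≈ 2.28

V̂(x̄_st) = Σ W_h² s_h²/n_h, with W_h = N_h/N and N = 590:
  stratum Site I: (180/590)²·8.15²/14 = 0.441599
  stratum Site II: (300/590)²·21.76²/28 = 4.37218
  stratum Site III: (110/590)²·13.32²/16 = 0.385452
V̂(x̄_st) = 5.19923
SE(x̄_st) = √5.19923 = 2.28018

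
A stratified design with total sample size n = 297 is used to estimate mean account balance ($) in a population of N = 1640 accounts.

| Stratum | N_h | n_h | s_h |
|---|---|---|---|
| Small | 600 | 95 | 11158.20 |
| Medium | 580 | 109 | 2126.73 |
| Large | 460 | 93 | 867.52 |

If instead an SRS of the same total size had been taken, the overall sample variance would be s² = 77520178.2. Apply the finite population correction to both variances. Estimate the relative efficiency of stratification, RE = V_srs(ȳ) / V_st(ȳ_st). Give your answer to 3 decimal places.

V̂(ȳ_st) = Σ W_h² (1 − n_h/N_h) s_h²/n_h, with W_h = N_h/N and N = 1640:
  stratum Small: (600/1640)²·(1 − 95/600)·11158.20²/95 = 147645
  stratum Medium: (580/1640)²·(1 − 109/580)·2126.73²/109 = 4214.63
  stratum Large: (460/1640)²·(1 − 93/460)·867.52²/93 = 507.94
V_st = 152368
V_srs = (1 − 297/1640)·77520178.2/297 = 213742
Relative efficiency = V_srs / V_st = 213742/152368 = 1.4028

RE ≈ 1.403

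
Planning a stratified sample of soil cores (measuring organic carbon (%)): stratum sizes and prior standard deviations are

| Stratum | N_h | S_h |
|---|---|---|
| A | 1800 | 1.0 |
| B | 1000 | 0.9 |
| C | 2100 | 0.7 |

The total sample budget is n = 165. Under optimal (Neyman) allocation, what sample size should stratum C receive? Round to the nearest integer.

58

Neyman allocation: n_h = n · N_h S_h / Σ N_i S_i, with n = 165.
  stratum A: N_h·S_h = 1800·1.0 = 1800.00
  stratum B: N_h·S_h = 1000·0.9 = 900.00
  stratum C: N_h·S_h = 2100·0.7 = 1470.00
Σ N_h S_h = 4170.00
n for stratum C = 165·1470.00/4170.00 = 58.165 → 58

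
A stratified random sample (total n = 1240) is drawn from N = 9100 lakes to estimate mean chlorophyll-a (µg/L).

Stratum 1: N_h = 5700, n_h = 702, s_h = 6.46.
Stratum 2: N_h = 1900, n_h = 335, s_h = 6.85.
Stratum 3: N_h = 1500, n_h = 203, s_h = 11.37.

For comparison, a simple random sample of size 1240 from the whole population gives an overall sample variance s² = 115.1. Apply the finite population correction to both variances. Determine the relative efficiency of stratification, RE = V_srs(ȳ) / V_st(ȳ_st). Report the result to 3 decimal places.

RE ≈ 1.982

V̂(ȳ_st) = Σ W_h² (1 − n_h/N_h) s_h²/n_h, with W_h = N_h/N and N = 9100:
  stratum 1: (5700/9100)²·(1 − 702/5700)·6.46²/702 = 0.0204511
  stratum 2: (1900/9100)²·(1 − 335/1900)·6.85²/335 = 0.00502946
  stratum 3: (1500/9100)²·(1 − 203/1500)·11.37²/203 = 0.0149614
V_st = 0.040442
V_srs = (1 − 1240/9100)·115.1/1240 = 0.0801742
Relative efficiency = V_srs / V_st = 0.0801742/0.040442 = 1.9825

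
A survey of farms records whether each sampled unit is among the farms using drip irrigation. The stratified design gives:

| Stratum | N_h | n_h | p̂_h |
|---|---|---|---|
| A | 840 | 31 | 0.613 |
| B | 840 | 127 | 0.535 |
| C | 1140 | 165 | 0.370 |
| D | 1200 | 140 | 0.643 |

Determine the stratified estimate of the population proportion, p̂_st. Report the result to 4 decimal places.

N = 4020; stratum weights W_h = N_h/N.
p̂_st = Σ W_h p̂_h = (840·0.613 + 840·0.535 + 1140·0.370 + 1200·0.643)/4020 = 0.53675

p̂_st ≈ 0.5367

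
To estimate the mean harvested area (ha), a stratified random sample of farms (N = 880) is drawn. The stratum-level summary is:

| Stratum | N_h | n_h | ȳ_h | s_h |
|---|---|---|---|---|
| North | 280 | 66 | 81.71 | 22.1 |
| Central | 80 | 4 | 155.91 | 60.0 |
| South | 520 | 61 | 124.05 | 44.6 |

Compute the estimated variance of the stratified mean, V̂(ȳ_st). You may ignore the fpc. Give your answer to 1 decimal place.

V̂(ȳ_st) = Σ W_h² s_h²/n_h, with W_h = N_h/N and N = 880:
  stratum North: (280/880)²·22.1²/66 = 0.749189
  stratum Central: (80/880)²·60.0²/4 = 7.43802
  stratum South: (520/880)²·44.6²/61 = 11.3863
V̂(ȳ_st) = 19.5735

V̂(ȳ_st) ≈ 19.6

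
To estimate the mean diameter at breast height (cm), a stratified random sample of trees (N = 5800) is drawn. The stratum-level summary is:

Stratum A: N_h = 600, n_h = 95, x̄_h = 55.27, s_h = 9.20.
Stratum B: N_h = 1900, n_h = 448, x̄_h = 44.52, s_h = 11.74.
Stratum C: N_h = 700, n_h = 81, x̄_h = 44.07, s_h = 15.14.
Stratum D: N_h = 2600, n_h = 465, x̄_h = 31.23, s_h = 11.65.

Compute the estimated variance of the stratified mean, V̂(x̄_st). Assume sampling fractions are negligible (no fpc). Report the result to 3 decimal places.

V̂(x̄_st) = Σ W_h² s_h²/n_h, with W_h = N_h/N and N = 5800:
  stratum A: (600/5800)²·9.20²/95 = 0.00953451
  stratum B: (1900/5800)²·11.74²/448 = 0.0330149
  stratum C: (700/5800)²·15.14²/81 = 0.0412199
  stratum D: (2600/5800)²·11.65²/465 = 0.0586529
V̂(x̄_st) = 0.142422

V̂(x̄_st) ≈ 0.142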